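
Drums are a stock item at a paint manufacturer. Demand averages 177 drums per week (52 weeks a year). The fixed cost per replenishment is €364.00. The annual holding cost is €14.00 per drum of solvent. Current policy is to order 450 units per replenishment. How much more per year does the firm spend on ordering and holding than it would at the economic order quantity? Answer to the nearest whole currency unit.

Annual demand D = 177 × 52 = 9,204.
EOQ = √(2DS/H) = √(2 × 9,204 × 364 / 14) ≈ 691.82.
Cost at Q* = (D/Q*)S + (Q*/2)H = √(2DSH) ≈ €9,685.41.
Cost at Q = 450: (9,204/450)×364 + (450/2)×14 = €7,445.01 + €3,150.00 = €10,595.01.
Excess = €10,595.01 − €9,685.41 = €909.60.

Extra cost ≈ €910 per year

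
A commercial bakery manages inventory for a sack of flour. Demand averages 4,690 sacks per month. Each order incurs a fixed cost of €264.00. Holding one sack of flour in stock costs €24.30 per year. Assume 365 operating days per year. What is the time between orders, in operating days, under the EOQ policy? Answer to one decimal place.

T ≈ 7.2 days

Annual demand D = 4,690 × 12 = 56,280.
EOQ = √(2DS/H) = √(2 × 56,280 × 264 / 24.3) ≈ 1105.84.
Cycle time = Q*/D × 365 = 1105.84 / 56,280 × 365 ≈ 7.172 days.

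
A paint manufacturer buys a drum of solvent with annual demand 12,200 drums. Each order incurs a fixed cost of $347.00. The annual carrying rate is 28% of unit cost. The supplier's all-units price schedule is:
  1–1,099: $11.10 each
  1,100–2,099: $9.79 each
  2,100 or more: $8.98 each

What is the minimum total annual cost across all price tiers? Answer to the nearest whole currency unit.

Holding cost per unit per year at price C is H = 0.28·C.
Candidates are each tier's EOQ (if it falls in that tier) and each price-break quantity.
Tier 1 ($11.10): EOQ = 1650.5 exceeds tier's upper bound 1099, so this tier is dominated.
EOQ at $9.79 = 1757.5 (feasible in tier 2): TC = 12,200×$9.79 + (12,200/1757.5)×347 + (1757.5/2)×0.28×$9.79 = $124,255.59.
EOQ at $8.98 = 1835.0 < 2100, so use break Q=2100: TC = 12,200×$8.98 + (12,200/2100.0)×347 + (2100.0/2)×0.28×$8.98 = $114,212.02.
Lowest total cost among the candidates is at Q = 2100.0.

TC* ≈ $114,212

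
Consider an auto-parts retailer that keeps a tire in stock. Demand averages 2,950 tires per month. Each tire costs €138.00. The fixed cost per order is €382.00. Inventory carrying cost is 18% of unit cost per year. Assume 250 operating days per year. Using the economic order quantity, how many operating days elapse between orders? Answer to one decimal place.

T ≈ 7.4 days

Annual demand D = 2,950 × 12 = 35,400.
Holding cost H = 0.18 × €138.00 = €24.8400 per unit per year.
EOQ = √(2DS/H) = √(2 × 35,400 × 382 / 24.84) ≈ 1043.45.
Cycle time = Q*/D × 250 = 1043.45 / 35,400 × 250 ≈ 7.369 days.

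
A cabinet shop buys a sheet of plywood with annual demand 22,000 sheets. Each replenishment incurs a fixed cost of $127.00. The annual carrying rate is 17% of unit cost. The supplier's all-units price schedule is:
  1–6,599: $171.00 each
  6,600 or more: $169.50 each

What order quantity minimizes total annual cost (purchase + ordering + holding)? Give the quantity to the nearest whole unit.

Q* ≈ 438 sheets

Holding cost per unit per year at price C is H = 0.17·C.
Evaluate total cost at each tier's feasible EOQ or, if the EOQ is below the tier, at the tier's minimum quantity.
EOQ at $171.00 = 438.4 (feasible in tier 1): TC = 22,000×$171.00 + (22,000/438.4)×127 + (438.4/2)×0.17×$171.00 = $3,774,745.32.
EOQ at $169.50 = 440.4 < 6600, so use break Q=6600: TC = 22,000×$169.50 + (22,000/6600.0)×127 + (6600.0/2)×0.17×$169.50 = $3,824,512.83.
Lowest total cost is $3,774,745.32 at Q = 438.4.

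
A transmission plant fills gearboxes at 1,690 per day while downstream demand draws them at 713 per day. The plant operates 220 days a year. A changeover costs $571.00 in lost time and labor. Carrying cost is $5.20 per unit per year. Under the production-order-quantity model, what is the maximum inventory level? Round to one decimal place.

Annual demand D = 713 × 220 = 156,860.
Production build-up factor (1 − d/p) = 1 − 713/1,690 = 0.5781.
Q* = √(2DS / (H(1 − d/p))) = √(2 × 156,860 × 571 / (5.2 × 0.5781)).
= √(179,134,120 / 3.0062) ≈ 7719.400.
Maximum inventory = Q*(1 − d/p) = 7719.400 × 0.5781 ≈ 4462.635.

I_max ≈ 4,462.6 gearboxes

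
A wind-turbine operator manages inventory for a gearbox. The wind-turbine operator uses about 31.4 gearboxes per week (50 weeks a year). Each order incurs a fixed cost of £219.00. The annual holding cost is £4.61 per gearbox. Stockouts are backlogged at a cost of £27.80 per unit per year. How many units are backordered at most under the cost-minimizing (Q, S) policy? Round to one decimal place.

S* ≈ 59.3 gearboxes

Annual demand D = 31.4 × 50 = 1,570.
With planned backorders, Q* = √(2DS/H) · √((H+B)/B).
√(2DS/H) = √(2 × 1,570 × 219 / 4.61) = 386.221.
√((H+B)/B) = √((4.61+27.8)/27.8) = 1.0797.
Q* ≈ 417.017.
S* = Q* · H/(H+B) = 417.017 × 4.61/32.41 ≈ 59.316.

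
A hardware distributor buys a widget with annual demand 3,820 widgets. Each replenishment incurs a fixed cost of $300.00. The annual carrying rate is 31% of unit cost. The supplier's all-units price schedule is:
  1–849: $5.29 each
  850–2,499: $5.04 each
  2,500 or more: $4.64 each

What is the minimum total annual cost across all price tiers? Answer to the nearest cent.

Holding cost per unit per year at price C is H = 0.31·C.
Evaluate total cost at each tier's feasible EOQ or, if the EOQ is below the tier, at the tier's minimum quantity.
Tier 1 ($5.29): EOQ = 1182.2 exceeds tier's upper bound 849, so this tier is dominated.
EOQ at $5.04 = 1211.2 (feasible in tier 2): TC = 3,820×$5.04 + (3,820/1211.2)×300 + (1211.2/2)×0.31×$5.04 = $21,145.16.
EOQ at $4.64 = 1262.3 < 2500, so use break Q=2500: TC = 3,820×$4.64 + (3,820/2500.0)×300 + (2500.0/2)×0.31×$4.64 = $19,981.20.
Lowest total cost among the candidates is at Q = 2500.0.

TC* ≈ $19,981.20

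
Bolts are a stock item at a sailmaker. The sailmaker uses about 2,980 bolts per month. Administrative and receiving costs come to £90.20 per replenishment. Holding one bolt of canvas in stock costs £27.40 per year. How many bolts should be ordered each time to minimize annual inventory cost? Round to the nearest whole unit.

Q* ≈ 485 bolts

Annual demand D = 2,980 × 12 = 35,760.
EOQ = √(2DS / H) = √(2 × 35,760 × 90.2 / 27.4).
= √(6,451,104 / 27.4) = √235,441.7518 ≈ 485.223.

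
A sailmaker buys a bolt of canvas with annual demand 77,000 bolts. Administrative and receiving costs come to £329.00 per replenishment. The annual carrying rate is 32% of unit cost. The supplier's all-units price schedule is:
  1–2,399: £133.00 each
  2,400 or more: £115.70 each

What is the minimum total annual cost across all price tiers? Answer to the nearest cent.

Holding cost per unit per year at price C is H = 0.32·C.
For each price level, check whether its EOQ is feasible; otherwise the best quantity at that price is the breakpoint.
EOQ at £133.00 = 1091.1 (feasible in tier 1): TC = 77,000×£133.00 + (77,000/1091.1)×329 + (1091.1/2)×0.32×£133.00 = £10,287,436.46.
EOQ at £115.70 = 1169.8 < 2400, so use break Q=2400: TC = 77,000×£115.70 + (77,000/2400.0)×329 + (2400.0/2)×0.32×£115.70 = £8,963,884.22.
Lowest total cost among the candidates is at Q = 2400.0.

TC* ≈ £8,963,884.22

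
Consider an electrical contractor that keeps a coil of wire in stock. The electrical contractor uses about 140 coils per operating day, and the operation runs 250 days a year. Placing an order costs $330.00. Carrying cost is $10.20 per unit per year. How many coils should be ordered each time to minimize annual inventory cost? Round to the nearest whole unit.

Annual demand D = 140 × 250 = 35,000.
EOQ = √(2DS / H) = √(2 × 35,000 × 330 / 10.2).
= √(23,100,000 / 10.2) = √2,264,705.8824 ≈ 1504.894.

Q* ≈ 1,505 coils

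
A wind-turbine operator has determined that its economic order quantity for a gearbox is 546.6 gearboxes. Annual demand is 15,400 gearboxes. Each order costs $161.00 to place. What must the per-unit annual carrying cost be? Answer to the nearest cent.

H ≈ $16.60

The basic EOQ model gives Q* = √(2DS/H); rearrange for the unknown.
From Q* = √(2DS/H): H = 2DS / Q*² = 2 × 15,400 × 161 / 546.6² = 16.5973.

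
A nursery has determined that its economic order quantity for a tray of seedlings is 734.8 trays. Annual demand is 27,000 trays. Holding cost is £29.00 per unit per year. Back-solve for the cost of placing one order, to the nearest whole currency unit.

Squaring Q* = √(2DS/H) gives Q*² = 2DS/H.
From Q* = √(2DS/H): S = Q*²H / (2D) = 734.8² × 29 / (2 × 27,000) = 289.9630.

S ≈ £290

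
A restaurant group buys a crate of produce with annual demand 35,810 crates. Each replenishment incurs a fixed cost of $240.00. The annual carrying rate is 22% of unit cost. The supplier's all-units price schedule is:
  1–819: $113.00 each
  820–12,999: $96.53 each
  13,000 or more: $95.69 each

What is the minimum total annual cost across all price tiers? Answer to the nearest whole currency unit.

TC* ≈ $3,475,845

Holding cost per unit per year at price C is H = 0.22·C.
Candidates are each tier's EOQ (if it falls in that tier) and each price-break quantity.
Tier 1 ($113.00): EOQ = 831.5 exceeds tier's upper bound 819, so this tier is dominated.
EOQ at $96.53 = 899.7 (feasible in tier 2): TC = 35,810×$96.53 + (35,810/899.7)×240 + (899.7/2)×0.22×$96.53 = $3,475,845.10.
EOQ at $95.69 = 903.6 < 13000, so use break Q=13000: TC = 35,810×$95.69 + (35,810/13000.0)×240 + (13000.0/2)×0.22×$95.69 = $3,564,156.71.
Lowest total cost among the candidates is at Q = 899.7.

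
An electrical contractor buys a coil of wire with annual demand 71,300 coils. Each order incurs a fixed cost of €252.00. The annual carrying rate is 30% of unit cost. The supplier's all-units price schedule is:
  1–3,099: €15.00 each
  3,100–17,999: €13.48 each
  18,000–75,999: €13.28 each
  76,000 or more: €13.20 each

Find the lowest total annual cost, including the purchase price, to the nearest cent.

Holding cost per unit per year at price C is H = 0.30·C.
Evaluate total cost at each tier's feasible EOQ or, if the EOQ is below the tier, at the tier's minimum quantity.
EOQ at €15.00 = 2825.9 (feasible in tier 1): TC = 71,300×€15.00 + (71,300/2825.9)×252 + (2825.9/2)×0.30×€15.00 = €1,082,216.46.
EOQ at €13.48 = 2980.9 < 3100, so use break Q=3100: TC = 71,300×€13.48 + (71,300/3100.0)×252 + (3100.0/2)×0.30×€13.48 = €973,188.20.
EOQ at €13.28 = 3003.3 < 18000, so use break Q=18000: TC = 71,300×€13.28 + (71,300/18000.0)×252 + (18000.0/2)×0.30×€13.28 = €983,718.20.
EOQ at €13.20 = 3012.4 < 76000, so use break Q=76000: TC = 71,300×€13.20 + (71,300/76000.0)×252 + (76000.0/2)×0.30×€13.20 = €1,091,876.42.
Lowest total cost among the candidates is at Q = 3100.0.

TC* ≈ €973,188.20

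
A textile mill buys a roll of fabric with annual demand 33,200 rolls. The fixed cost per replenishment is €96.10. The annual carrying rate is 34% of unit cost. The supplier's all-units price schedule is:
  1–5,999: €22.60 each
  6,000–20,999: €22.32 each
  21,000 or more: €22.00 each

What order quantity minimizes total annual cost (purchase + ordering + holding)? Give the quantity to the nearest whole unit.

Holding cost per unit per year at price C is H = 0.34·C.
Candidates are each tier's EOQ (if it falls in that tier) and each price-break quantity.
EOQ at €22.60 = 911.3 (feasible in tier 1): TC = 33,200×€22.60 + (33,200/911.3)×96.1 + (911.3/2)×0.34×€22.60 = €757,322.28.
EOQ at €22.32 = 917.0 < 6000, so use break Q=6000: TC = 33,200×€22.32 + (33,200/6000.0)×96.1 + (6000.0/2)×0.34×€22.32 = €764,322.15.
EOQ at €22.00 = 923.6 < 21000, so use break Q=21000: TC = 33,200×€22.00 + (33,200/21000.0)×96.1 + (21000.0/2)×0.34×€22.00 = €809,091.93.
Lowest total cost is €757,322.28 at Q = 911.3.

Q* ≈ 911 rolls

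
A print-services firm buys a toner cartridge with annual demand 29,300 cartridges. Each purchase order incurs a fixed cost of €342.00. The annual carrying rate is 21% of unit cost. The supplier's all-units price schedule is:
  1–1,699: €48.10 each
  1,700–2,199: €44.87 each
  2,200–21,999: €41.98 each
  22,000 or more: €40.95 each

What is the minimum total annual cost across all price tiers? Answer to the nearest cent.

TC* ≈ €1,244,266.20

Holding cost per unit per year at price C is H = 0.21·C.
Evaluate total cost at each tier's feasible EOQ or, if the EOQ is below the tier, at the tier's minimum quantity.
EOQ at €48.10 = 1408.6 (feasible in tier 1): TC = 29,300×€48.10 + (29,300/1408.6)×342 + (1408.6/2)×0.21×€48.10 = €1,423,558.01.
EOQ at €44.87 = 1458.4 < 1700, so use break Q=1700: TC = 29,300×€44.87 + (29,300/1700.0)×342 + (1700.0/2)×0.21×€44.87 = €1,328,594.77.
EOQ at €41.98 = 1507.8 < 2200, so use break Q=2200: TC = 29,300×€41.98 + (29,300/2200.0)×342 + (2200.0/2)×0.21×€41.98 = €1,244,266.20.
EOQ at €40.95 = 1526.6 < 22000, so use break Q=22000: TC = 29,300×€40.95 + (29,300/22000.0)×342 + (22000.0/2)×0.21×€40.95 = €1,294,884.98.
Lowest total cost among the candidates is at Q = 2200.0.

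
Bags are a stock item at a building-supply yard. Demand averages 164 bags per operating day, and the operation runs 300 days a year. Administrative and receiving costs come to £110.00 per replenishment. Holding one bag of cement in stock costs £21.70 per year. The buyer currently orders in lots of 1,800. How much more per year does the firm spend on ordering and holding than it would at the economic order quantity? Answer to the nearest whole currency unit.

Extra cost ≈ £7,211 per year

Annual demand D = 164 × 300 = 49,200.
EOQ = √(2DS/H) = √(2 × 49,200 × 110 / 21.7) ≈ 706.26.
Cost at Q* = (D/Q*)S + (Q*/2)H = √(2DSH) ≈ £15,325.82.
Cost at Q = 1,800: (49,200/1,800)×110 + (1,800/2)×21.7 = £3,006.67 + £19,530.00 = £22,536.67.
Excess = £22,536.67 − £15,325.82 = £7,210.85.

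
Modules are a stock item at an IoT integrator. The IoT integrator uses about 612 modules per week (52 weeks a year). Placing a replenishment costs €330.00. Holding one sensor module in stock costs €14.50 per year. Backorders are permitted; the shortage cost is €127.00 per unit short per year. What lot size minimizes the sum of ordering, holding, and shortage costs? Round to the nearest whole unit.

Annual demand D = 612 × 52 = 31,824.
With planned backorders, Q* = √(2DS/H) · √((H+B)/B).
√(2DS/H) = √(2 × 31,824 × 330 / 14.5) = 1203.553.
√((H+B)/B) = √((14.5+127)/127) = 1.0555.
Q* ≈ 1270.404.

Q* ≈ 1,270 modules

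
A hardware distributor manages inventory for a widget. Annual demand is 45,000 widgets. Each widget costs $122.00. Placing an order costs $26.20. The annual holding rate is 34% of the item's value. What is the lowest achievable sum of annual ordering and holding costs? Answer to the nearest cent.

Holding cost H = 0.34 × $122.00 = $41.4800 per unit per year.
EOQ = √(2DS/H) = √(2 × 45,000 × 26.2 / 41.48) ≈ 238.43.
At the optimum the two cost components are equal, so total cost = 2·(Q*/2)H = Q*·H.
Minimum total = √(2DSH) = √(2 × 45,000 × 26.2 × 41.48) ≈ 9889.886.

TC* ≈ $9,889.89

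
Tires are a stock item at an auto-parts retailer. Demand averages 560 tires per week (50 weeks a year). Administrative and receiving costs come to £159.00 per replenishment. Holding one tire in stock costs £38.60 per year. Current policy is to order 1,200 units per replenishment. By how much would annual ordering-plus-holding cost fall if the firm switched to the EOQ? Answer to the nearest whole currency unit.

Annual demand D = 560 × 50 = 28,000.
EOQ = √(2DS/H) = √(2 × 28,000 × 159 / 38.6) ≈ 480.28.
Cost at Q* = (D/Q*)S + (Q*/2)H = √(2DSH) ≈ £18,539.00.
Cost at Q = 1,200: (28,000/1,200)×159 + (1,200/2)×38.6 = £3,710.00 + £23,160.00 = £26,870.00.
Excess = £26,870.00 − £18,539.00 = £8,331.00.

Extra cost ≈ £8,331 per year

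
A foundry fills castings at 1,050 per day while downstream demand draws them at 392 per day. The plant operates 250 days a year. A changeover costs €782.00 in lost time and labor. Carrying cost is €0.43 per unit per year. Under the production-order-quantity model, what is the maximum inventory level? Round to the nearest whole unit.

Annual demand D = 392 × 250 = 98,000.
Production build-up factor (1 − d/p) = 1 − 392/1,050 = 0.6267.
Q* = √(2DS / (H(1 − d/p))) = √(2 × 98,000 × 782 / (0.43 × 0.6267)).
= √(153,272,000 / 0.2695) ≈ 23849.479.
Maximum inventory = Q*(1 − d/p) = 23849.479 × 0.6267 ≈ 14945.673.

I_max ≈ 14,946 castings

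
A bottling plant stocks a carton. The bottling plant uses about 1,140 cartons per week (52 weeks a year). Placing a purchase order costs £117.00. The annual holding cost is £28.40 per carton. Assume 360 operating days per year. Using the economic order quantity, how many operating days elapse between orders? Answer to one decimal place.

T ≈ 4.2 days

Annual demand D = 1,140 × 52 = 59,280.
The optimal lot size = √(2DS/H) = √(2 × 59,280 × 117 / 28.4) ≈ 698.88.
Cycle time = Q*/D × 360 = 698.88 / 59,280 × 360 ≈ 4.244 days.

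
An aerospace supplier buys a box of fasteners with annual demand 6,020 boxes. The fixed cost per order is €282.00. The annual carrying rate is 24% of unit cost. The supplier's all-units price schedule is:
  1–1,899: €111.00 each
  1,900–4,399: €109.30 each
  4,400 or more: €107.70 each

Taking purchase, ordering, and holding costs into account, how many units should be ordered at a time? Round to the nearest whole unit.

Q* ≈ 357 boxes

Holding cost per unit per year at price C is H = 0.24·C.
Evaluate total cost at each tier's feasible EOQ or, if the EOQ is below the tier, at the tier's minimum quantity.
EOQ at €111.00 = 357.0 (feasible in tier 1): TC = 6,020×€111.00 + (6,020/357.0)×282 + (357.0/2)×0.24×€111.00 = €677,730.53.
EOQ at €109.30 = 359.8 < 1900, so use break Q=1900: TC = 6,020×€109.30 + (6,020/1900.0)×282 + (1900.0/2)×0.24×€109.30 = €683,799.89.
EOQ at €107.70 = 362.4 < 4400, so use break Q=4400: TC = 6,020×€107.70 + (6,020/4400.0)×282 + (4400.0/2)×0.24×€107.70 = €705,605.43.
Lowest total cost is €677,730.53 at Q = 357.0.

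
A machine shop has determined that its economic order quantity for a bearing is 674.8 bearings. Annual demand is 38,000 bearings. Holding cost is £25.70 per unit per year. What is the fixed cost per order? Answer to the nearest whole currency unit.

S ≈ £154

Invert the EOQ relation Q*² = 2DS/H.
From Q* = √(2DS/H): S = Q*²H / (2D) = 674.8² × 25.7 / (2 × 38,000) = 153.9819.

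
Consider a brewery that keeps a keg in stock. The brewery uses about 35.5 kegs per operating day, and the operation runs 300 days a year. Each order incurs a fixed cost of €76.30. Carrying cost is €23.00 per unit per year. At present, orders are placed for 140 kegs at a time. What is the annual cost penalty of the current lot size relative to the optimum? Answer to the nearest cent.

Extra cost ≈ €1,300.38 per year

Annual demand D = 35.5 × 300 = 10,650.
EOQ = √(2DS/H) = √(2 × 10,650 × 76.3 / 23) ≈ 265.82.
Cost at Q* = (D/Q*)S + (Q*/2)H = √(2DSH) ≈ €6,113.87.
Cost at Q = 140: (10,650/140)×76.3 + (140/2)×23 = €5,804.25 + €1,610.00 = €7,414.25.
Excess = €7,414.25 − €6,113.87 = €1,300.38.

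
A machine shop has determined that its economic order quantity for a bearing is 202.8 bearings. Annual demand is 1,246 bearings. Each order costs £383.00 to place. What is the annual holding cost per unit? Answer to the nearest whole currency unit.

H ≈ £23

Invert the EOQ relation Q*² = 2DS/H.
From Q* = √(2DS/H): H = 2DS / Q*² = 2 × 1,246 × 383 / 202.8² = 23.2066.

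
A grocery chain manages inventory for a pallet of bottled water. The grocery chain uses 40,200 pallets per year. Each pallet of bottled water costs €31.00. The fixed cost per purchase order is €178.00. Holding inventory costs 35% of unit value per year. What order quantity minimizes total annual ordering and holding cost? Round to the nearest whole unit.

Holding cost H = 0.35 × €31.00 = €10.8500 per unit per year.
EOQ = √(2DS / H) = √(2 × 40,200 × 178 / 10.85).
= √(14,311,200 / 10.85) = √1,319,004.6083 ≈ 1148.479.

Q* ≈ 1,148 pallets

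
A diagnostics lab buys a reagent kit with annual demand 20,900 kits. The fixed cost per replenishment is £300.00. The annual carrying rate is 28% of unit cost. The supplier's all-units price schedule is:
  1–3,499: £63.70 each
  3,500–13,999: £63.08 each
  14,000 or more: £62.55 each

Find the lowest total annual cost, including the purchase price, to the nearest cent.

TC* ≈ £1,346,285.38

Holding cost per unit per year at price C is H = 0.28·C.
Candidates are each tier's EOQ (if it falls in that tier) and each price-break quantity.
EOQ at £63.70 = 838.5 (feasible in tier 1): TC = 20,900×£63.70 + (20,900/838.5)×300 + (838.5/2)×0.28×£63.70 = £1,346,285.38.
EOQ at £63.08 = 842.6 < 3500, so use break Q=3500: TC = 20,900×£63.08 + (20,900/3500.0)×300 + (3500.0/2)×0.28×£63.08 = £1,351,072.63.
EOQ at £62.55 = 846.2 < 14000, so use break Q=14000: TC = 20,900×£62.55 + (20,900/14000.0)×300 + (14000.0/2)×0.28×£62.55 = £1,430,340.86.
Lowest total cost among the candidates is at Q = 838.5.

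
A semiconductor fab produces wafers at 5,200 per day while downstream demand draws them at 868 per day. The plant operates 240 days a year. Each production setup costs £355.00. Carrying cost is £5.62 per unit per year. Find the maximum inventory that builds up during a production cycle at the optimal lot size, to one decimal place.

I_max ≈ 4,682.4 wafers

Annual demand D = 868 × 240 = 208,320.
Production build-up factor (1 − d/p) = 1 − 868/5,200 = 0.8331.
Q* = √(2DS / (H(1 − d/p))) = √(2 × 208,320 × 355 / (5.62 × 0.8331)).
= √(147,907,200 / 4.6819) ≈ 5620.616.
Maximum inventory = Q*(1 − d/p) = 5620.616 × 0.8331 ≈ 4682.406.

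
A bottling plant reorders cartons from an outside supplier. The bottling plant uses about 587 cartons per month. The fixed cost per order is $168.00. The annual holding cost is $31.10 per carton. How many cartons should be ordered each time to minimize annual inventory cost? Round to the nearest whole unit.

Annual demand D = 587 × 12 = 7,044.
EOQ = √(2DS / H) = √(2 × 7,044 × 168 / 31.1).
= √(2,366,784 / 31.1) = √76,102.3794 ≈ 275.867.

Q* ≈ 276 cartons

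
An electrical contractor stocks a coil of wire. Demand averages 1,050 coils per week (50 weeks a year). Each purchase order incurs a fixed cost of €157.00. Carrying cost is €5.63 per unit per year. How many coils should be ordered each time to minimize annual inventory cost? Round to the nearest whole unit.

Q* ≈ 1,711 coils

Annual demand D = 1,050 × 50 = 52,500.
EOQ = √(2DS / H) = √(2 × 52,500 × 157 / 5.63).
= √(16,485,000 / 5.63) = √2,928,063.9432 ≈ 1711.159.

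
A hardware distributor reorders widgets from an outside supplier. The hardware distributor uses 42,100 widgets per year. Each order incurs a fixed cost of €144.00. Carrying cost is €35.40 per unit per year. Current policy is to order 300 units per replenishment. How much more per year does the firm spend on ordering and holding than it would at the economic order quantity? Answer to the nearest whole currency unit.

Extra cost ≈ €4,800 per year

EOQ = √(2DS/H) = √(2 × 42,100 × 144 / 35.4) ≈ 585.24.
Cost at Q* = (D/Q*)S + (Q*/2)H = √(2DSH) ≈ €20,717.58.
Cost at Q = 300: (42,100/300)×144 + (300/2)×35.4 = €20,208.00 + €5,310.00 = €25,518.00.
Excess = €25,518.00 − €20,717.58 = €4,800.42.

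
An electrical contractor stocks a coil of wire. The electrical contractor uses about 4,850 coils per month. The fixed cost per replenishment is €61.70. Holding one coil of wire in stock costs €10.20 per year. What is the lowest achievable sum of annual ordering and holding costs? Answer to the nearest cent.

TC* ≈ €8,558.92

Annual demand D = 4,850 × 12 = 58,200.
Q* = √(2DS/H) = √(2 × 58,200 × 61.7 / 10.2) ≈ 839.11.
At the optimum the two cost components are equal, so total cost = 2·(Q*/2)H = Q*·H.
Minimum total = √(2DSH) = √(2 × 58,200 × 61.7 × 10.2) ≈ 8558.924.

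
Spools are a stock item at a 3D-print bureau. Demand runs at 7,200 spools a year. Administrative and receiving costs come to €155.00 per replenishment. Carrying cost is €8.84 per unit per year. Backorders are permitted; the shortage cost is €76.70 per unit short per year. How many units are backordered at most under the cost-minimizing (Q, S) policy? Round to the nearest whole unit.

With planned backorders, Q* = √(2DS/H) · √((H+B)/B).
√(2DS/H) = √(2 × 7,200 × 155 / 8.84) = 502.483.
√((H+B)/B) = √((8.84+76.7)/76.7) = 1.0561.
Q* ≈ 530.650.
S* = Q* · H/(H+B) = 530.650 × 8.84/85.54 ≈ 54.839.

S* ≈ 55 spools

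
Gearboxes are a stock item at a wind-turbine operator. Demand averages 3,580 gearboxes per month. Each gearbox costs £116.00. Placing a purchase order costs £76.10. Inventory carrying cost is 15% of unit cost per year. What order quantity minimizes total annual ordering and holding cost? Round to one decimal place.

Q* ≈ 613.0 gearboxes

Annual demand D = 3,580 × 12 = 42,960.
Holding cost H = 0.15 × £116.00 = £17.4000 per unit per year.
EOQ = √(2DS / H) = √(2 × 42,960 × 76.1 / 17.4).
= √(6,538,512 / 17.4) = √375,776.5517 ≈ 613.006.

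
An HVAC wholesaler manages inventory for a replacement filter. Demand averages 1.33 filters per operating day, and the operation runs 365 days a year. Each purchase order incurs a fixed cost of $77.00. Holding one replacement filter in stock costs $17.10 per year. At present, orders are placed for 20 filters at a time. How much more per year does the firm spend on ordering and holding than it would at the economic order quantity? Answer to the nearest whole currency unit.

Extra cost ≈ $909 per year

Annual demand D = 1.33 × 365 = 485.45.
EOQ = √(2DS/H) = √(2 × 485.45 × 77 / 17.1) ≈ 66.12.
Cost at Q* = (D/Q*)S + (Q*/2)H = √(2DSH) ≈ $1,130.66.
Cost at Q = 20: (485.45/20)×77 + (20/2)×17.1 = $1,868.98 + $171.00 = $2,039.98.
Excess = $2,039.98 − $1,130.66 = $909.33.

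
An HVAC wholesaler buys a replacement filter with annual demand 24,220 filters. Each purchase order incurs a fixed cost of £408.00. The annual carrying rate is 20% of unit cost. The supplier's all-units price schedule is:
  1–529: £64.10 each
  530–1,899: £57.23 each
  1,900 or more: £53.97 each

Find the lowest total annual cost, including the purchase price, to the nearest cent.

TC* ≈ £1,322,608.63

Holding cost per unit per year at price C is H = 0.20·C.
For each price level, check whether its EOQ is feasible; otherwise the best quantity at that price is the breakpoint.
Tier 1 (£64.10): EOQ = 1241.6 exceeds tier's upper bound 529, so this tier is dominated.
EOQ at £57.23 = 1314.0 (feasible in tier 2): TC = 24,220×£57.23 + (24,220/1314.0)×408 + (1314.0/2)×0.20×£57.23 = £1,401,150.99.
EOQ at £53.97 = 1353.1 < 1900, so use break Q=1900: TC = 24,220×£53.97 + (24,220/1900.0)×408 + (1900.0/2)×0.20×£53.97 = £1,322,608.63.
Lowest total cost among the candidates is at Q = 1900.0.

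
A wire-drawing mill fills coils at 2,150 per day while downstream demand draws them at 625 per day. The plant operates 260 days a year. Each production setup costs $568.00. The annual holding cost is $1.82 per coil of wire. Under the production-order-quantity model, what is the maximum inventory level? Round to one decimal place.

I_max ≈ 8,482.0 coils

Annual demand D = 625 × 260 = 162,500.
Production build-up factor (1 − d/p) = 1 − 625/2,150 = 0.7093.
Q* = √(2DS / (H(1 − d/p))) = √(2 × 162,500 × 568 / (1.82 × 0.7093)).
= √(184,600,000 / 1.2909) ≈ 11958.163.
Maximum inventory = Q*(1 − d/p) = 11958.163 × 0.7093 ≈ 8481.953.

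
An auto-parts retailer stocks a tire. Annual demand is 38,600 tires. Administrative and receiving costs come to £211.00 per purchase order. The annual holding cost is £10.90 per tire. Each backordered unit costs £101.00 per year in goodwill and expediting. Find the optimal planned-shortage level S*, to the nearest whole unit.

With planned backorders, Q* = √(2DS/H) · √((H+B)/B).
√(2DS/H) = √(2 × 38,600 × 211 / 10.9) = 1222.466.
√((H+B)/B) = √((10.9+101)/101) = 1.0526.
Q* ≈ 1286.741.
S* = Q* · H/(H+B) = 1286.741 × 10.9/111.9 ≈ 125.339.

S* ≈ 125 tires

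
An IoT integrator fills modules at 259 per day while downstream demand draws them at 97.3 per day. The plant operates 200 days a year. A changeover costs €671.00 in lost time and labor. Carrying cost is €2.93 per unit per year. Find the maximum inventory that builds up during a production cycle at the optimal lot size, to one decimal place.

I_max ≈ 2,359.0 modules

Annual demand D = 97.3 × 200 = 19,460.
Production build-up factor (1 − d/p) = 1 − 97.3/259 = 0.6243.
Q* = √(2DS / (H(1 − d/p))) = √(2 × 19,460 × 671 / (2.93 × 0.6243)).
= √(26,115,320 / 1.8293) ≈ 3778.407.
Maximum inventory = Q*(1 − d/p) = 3778.407 × 0.6243 ≈ 2358.951.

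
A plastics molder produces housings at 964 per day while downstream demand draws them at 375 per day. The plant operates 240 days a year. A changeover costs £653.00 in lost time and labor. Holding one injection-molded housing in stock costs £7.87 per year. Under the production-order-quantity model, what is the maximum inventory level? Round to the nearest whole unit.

Annual demand D = 375 × 240 = 90,000.
Production build-up factor (1 − d/p) = 1 − 375/964 = 0.6110.
Q* = √(2DS / (H(1 − d/p))) = √(2 × 90,000 × 653 / (7.87 × 0.6110)).
= √(117,540,000 / 4.8085) ≈ 4944.090.
Maximum inventory = Q*(1 − d/p) = 4944.090 × 0.6110 ≈ 3020.818.

I_max ≈ 3,021 housings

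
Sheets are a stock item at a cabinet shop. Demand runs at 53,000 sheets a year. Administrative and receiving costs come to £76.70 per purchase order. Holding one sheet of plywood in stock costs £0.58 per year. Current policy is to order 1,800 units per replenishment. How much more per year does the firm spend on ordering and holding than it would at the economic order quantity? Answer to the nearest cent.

EOQ = √(2DS/H) = √(2 × 53,000 × 76.7 / 0.58) ≈ 3744.01.
Cost at Q* = (D/Q*)S + (Q*/2)H = √(2DSH) ≈ £2,171.52.
Cost at Q = 1,800: (53,000/1,800)×76.7 + (1,800/2)×0.58 = £2,258.39 + £522.00 = £2,780.39.
Excess = £2,780.39 − £2,171.52 = £608.87.

Extra cost ≈ £608.87 per year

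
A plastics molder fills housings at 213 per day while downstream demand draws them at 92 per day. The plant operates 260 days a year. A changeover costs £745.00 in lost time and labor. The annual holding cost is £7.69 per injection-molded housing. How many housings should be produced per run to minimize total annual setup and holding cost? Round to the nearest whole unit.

Q* ≈ 2,856 housings

Annual demand D = 92 × 260 = 23,920.
Production build-up factor (1 − d/p) = 1 − 92/213 = 0.5681.
Q* = √(2DS / (H(1 − d/p))) = √(2 × 23,920 × 745 / (7.69 × 0.5681)).
= √(35,640,800 / 4.3685) ≈ 2856.325.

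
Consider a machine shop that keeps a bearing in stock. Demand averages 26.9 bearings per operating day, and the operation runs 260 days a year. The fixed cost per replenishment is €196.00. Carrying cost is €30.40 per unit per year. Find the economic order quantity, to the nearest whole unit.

Annual demand D = 26.9 × 260 = 6,994.
EOQ = √(2DS / H) = √(2 × 6,994 × 196 / 30.4).
= √(2,741,648 / 30.4) = √90,185.7895 ≈ 300.309.

Q* ≈ 300 bearings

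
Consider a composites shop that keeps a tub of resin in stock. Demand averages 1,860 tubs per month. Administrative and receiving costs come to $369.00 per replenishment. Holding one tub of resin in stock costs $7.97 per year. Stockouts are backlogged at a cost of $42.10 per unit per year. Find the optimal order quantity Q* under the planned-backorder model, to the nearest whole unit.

Annual demand D = 1,860 × 12 = 22,320.
With planned backorders, Q* = √(2DS/H) · √((H+B)/B).
√(2DS/H) = √(2 × 22,320 × 369 / 7.97) = 1437.627.
√((H+B)/B) = √((7.97+42.1)/42.1) = 1.0906.
Q* ≈ 1567.812.

Q* ≈ 1,568 tubs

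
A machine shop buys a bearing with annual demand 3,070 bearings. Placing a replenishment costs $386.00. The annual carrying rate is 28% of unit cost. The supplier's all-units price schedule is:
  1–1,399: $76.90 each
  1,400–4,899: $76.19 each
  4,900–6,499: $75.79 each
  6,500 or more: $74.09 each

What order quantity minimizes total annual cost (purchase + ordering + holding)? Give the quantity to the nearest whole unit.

Q* ≈ 332 bearings

Holding cost per unit per year at price C is H = 0.28·C.
For each price level, check whether its EOQ is feasible; otherwise the best quantity at that price is the breakpoint.
EOQ at $76.90 = 331.8 (feasible in tier 1): TC = 3,070×$76.90 + (3,070/331.8)×386 + (331.8/2)×0.28×$76.90 = $243,226.65.
EOQ at $76.19 = 333.3 < 1400, so use break Q=1400: TC = 3,070×$76.19 + (3,070/1400.0)×386 + (1400.0/2)×0.28×$76.19 = $249,682.98.
EOQ at $75.79 = 334.2 < 4900, so use break Q=4900: TC = 3,070×$75.79 + (3,070/4900.0)×386 + (4900.0/2)×0.28×$75.79 = $284,909.08.
EOQ at $74.09 = 338.0 < 6500, so use break Q=6500: TC = 3,070×$74.09 + (3,070/6500.0)×386 + (6500.0/2)×0.28×$74.09 = $295,060.51.
Lowest total cost is $243,226.65 at Q = 331.8.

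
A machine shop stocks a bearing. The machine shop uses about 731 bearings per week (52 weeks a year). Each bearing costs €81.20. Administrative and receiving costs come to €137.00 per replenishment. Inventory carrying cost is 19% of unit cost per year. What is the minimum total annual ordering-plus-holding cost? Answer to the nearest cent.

Annual demand D = 731 × 52 = 38,012.
Holding cost H = 0.19 × €81.20 = €15.4280 per unit per year.
EOQ = √(2DS/H) = √(2 × 38,012 × 137 / 15.428) ≈ 821.64.
At Q*, ordering cost (D/Q*)S equals holding cost (Q*/2)H, each = √(DSH/2).
Minimum total = √(2DSH) = √(2 × 38,012 × 137 × 15.428) ≈ 12676.240.

TC* ≈ €12,676.24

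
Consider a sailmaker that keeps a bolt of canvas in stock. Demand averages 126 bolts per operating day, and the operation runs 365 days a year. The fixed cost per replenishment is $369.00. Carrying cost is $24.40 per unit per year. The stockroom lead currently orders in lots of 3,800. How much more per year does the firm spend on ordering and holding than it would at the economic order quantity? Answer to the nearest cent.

Annual demand D = 126 × 365 = 45,990.
EOQ = √(2DS/H) = √(2 × 45,990 × 369 / 24.4) ≈ 1179.41.
Cost at Q* = (D/Q*)S + (Q*/2)H = √(2DSH) ≈ $28,777.62.
Cost at Q = 3,800: (45,990/3,800)×369 + (3,800/2)×24.4 = $4,465.87 + $46,360.00 = $50,825.87.
Excess = $50,825.87 − $28,777.62 = $22,048.26.

Extra cost ≈ $22,048.26 per year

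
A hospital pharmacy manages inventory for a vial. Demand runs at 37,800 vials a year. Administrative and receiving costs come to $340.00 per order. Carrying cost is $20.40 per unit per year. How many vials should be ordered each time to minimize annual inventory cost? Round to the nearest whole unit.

EOQ = √(2DS / H) = √(2 × 37,800 × 340 / 20.4).
= √(25,704,000 / 20.4) = √1,260,000 ≈ 1122.497.

Q* ≈ 1,122 vials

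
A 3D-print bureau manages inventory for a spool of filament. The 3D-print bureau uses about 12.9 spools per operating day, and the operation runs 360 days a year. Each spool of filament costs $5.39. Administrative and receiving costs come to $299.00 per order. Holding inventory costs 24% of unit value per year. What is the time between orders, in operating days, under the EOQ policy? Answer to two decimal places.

Annual demand D = 12.9 × 360 = 4,644.
Holding cost H = 0.24 × $5.39 = $1.2936 per unit per year.
Q* = √(2DS/H) = √(2 × 4,644 × 299 / 1.2936) ≈ 1465.20.
Cycle time = Q*/D × 360 = 1465.20 / 4,644 × 360 ≈ 113.581 days.

T ≈ 113.58 days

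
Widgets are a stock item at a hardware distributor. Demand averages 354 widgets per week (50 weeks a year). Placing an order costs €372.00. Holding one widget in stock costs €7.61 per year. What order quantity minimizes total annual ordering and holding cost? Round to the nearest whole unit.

Annual demand D = 354 × 50 = 17,700.
EOQ = √(2DS / H) = √(2 × 17,700 × 372 / 7.61).
= √(13,168,800 / 7.61) = √1,730,459.9212 ≈ 1315.469.

Q* ≈ 1,315 widgets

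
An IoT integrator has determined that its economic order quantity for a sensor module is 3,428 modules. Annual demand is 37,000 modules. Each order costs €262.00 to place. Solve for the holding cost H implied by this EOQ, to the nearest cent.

Invert the EOQ relation Q*² = 2DS/H.
From Q* = √(2DS/H): H = 2DS / Q*² = 2 × 37,000 × 262 / 3,428² = 1.6499.

H ≈ €1.65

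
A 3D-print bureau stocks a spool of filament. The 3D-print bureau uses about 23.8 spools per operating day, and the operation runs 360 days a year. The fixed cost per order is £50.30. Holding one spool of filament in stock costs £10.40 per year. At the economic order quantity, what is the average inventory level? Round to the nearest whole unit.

Average inventory ≈ 144 spools

Annual demand D = 23.8 × 360 = 8,568.
EOQ = √(2DS/H) = √(2 × 8,568 × 50.3 / 10.4) ≈ 287.89.
Average inventory = Q*/2 ≈ 287.89 / 2 = 143.943.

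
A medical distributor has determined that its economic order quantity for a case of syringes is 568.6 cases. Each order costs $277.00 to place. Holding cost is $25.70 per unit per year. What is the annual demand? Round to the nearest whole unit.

Squaring Q* = √(2DS/H) gives Q*² = 2DS/H.
From Q* = √(2DS/H): D = Q*²H / (2S) = 568.6² × 25.7 / (2 × 277) = 14998.128.

D ≈ 14,998 cases per year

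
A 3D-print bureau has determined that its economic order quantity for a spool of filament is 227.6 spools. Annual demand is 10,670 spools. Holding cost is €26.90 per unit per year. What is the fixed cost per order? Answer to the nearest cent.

S ≈ €65.30

Squaring Q* = √(2DS/H) gives Q*² = 2DS/H.
From Q* = √(2DS/H): S = Q*²H / (2D) = 227.6² × 26.9 / (2 × 10,670) = 65.2984.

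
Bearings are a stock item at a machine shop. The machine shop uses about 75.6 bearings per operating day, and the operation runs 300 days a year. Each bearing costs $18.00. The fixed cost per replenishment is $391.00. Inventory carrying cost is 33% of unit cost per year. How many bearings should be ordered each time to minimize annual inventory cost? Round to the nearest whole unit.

Q* ≈ 1,728 bearings

Annual demand D = 75.6 × 300 = 22,680.
Holding cost H = 0.33 × $18.00 = $5.9400 per unit per year.
EOQ = √(2DS / H) = √(2 × 22,680 × 391 / 5.94).
= √(17,735,760 / 5.94) = √2,985,818.1818 ≈ 1727.952.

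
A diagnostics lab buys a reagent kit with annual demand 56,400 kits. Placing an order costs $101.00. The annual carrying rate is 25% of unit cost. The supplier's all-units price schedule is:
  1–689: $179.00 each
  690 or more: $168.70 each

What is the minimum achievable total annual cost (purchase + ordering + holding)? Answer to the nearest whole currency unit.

Holding cost per unit per year at price C is H = 0.25·C.
Evaluate total cost at each tier's feasible EOQ or, if the EOQ is below the tier, at the tier's minimum quantity.
EOQ at $179.00 = 504.6 (feasible in tier 1): TC = 56,400×$179.00 + (56,400/504.6)×101 + (504.6/2)×0.25×$179.00 = $10,118,179.37.
EOQ at $168.70 = 519.7 < 690, so use break Q=690: TC = 56,400×$168.70 + (56,400/690.0)×101 + (690.0/2)×0.25×$168.70 = $9,537,486.03.
Lowest total cost among the candidates is at Q = 690.0.

TC* ≈ $9,537,486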